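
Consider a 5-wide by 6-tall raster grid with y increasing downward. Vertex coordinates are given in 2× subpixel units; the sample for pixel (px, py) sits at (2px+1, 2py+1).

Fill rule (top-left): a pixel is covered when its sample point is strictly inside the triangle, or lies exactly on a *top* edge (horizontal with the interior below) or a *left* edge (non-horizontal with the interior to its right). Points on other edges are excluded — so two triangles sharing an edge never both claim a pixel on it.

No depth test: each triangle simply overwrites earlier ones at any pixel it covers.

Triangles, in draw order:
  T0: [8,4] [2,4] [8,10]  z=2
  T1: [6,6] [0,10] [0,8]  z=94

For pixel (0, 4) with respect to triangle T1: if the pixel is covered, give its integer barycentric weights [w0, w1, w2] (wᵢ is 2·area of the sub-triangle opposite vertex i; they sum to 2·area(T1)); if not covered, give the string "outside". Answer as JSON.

T0:
  2·area = 36  (B↔C swapped to make it positive)
  edge (8, 4)→(8, 10): d=(0,6) right/bottom  bias=-1
  edge (8, 10)→(2, 4): d=(-6,-6) top-left  bias=+0
  edge (2, 4)→(8, 4): d=(6,0) top-left  bias=+0
    (0,1)@(1, 3): e=[42,0,-6] → .  [on edge]
    (1,2)@(3, 5): e=[30,0,6] → X  [on edge]
    (2,2)@(5, 5): e=[18,12,6] → X
    (3,2)@(7, 5): e=[6,24,6] → X
    (4,2)@(9, 5): e=[-6,36,6] → .
    (1,3)@(3, 7): e=[30,-12,18] → .
    (2,3)@(5, 7): e=[18,0,18] → X  [on edge]
    (4,3)@(9, 7): e=[-6,24,18] → .
    (2,4)@(5, 9): e=[18,-12,30] → .
    (3,4)@(7, 9): e=[6,0,30] → X  [on edge]
    (4,4)@(9, 9): e=[-6,12,30] → .
    (3,5)@(7, 11): e=[6,-12,42] → .
    (4,5)@(9, 11): e=[-6,0,42] → .  [on edge]
  covered (6 px):
    . . . . .
    . . . . .
    . X X X .
    . . X X .
    . . . X .
    . . . . .
T1:
  2·area = 12
  edge (6, 6)→(0, 10): d=(-6,4) right/bottom  bias=-1
  edge (0, 10)→(0, 8): d=(0,-2) top-left  bias=+0
  edge (0, 8)→(6, 6): d=(6,-2) top-left  bias=+0
    (4,2)@(9, 5): e=[-6,18,0] → .  [on edge]
    (1,3)@(3, 7): e=[6,6,0] → X  [on edge]
    (2,3)@(5, 7): e=[-2,10,4] → .
    (0,4)@(1, 9): e=[2,2,8] → X
    (1,4)@(3, 9): e=[-6,6,12] → .
    (0,5)@(1, 11): e=[-10,2,20] → .
  covered (2 px):
    . . . . .
    . . . . .
    . . . . .
    . X . . .
    X . . . .
    . . . . .

Answer: [2,8,2]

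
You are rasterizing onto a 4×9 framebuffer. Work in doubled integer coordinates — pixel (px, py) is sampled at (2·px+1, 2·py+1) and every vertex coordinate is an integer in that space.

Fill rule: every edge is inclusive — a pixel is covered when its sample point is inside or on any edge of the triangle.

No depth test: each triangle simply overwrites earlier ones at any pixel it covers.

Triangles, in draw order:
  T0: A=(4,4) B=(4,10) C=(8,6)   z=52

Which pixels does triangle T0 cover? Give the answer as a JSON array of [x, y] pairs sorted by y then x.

T0:
  2·area = 24  (B↔C swapped to make it positive)
  edge (4, 4)→(8, 6): d=(4,2) inclusive
  edge (8, 6)→(4, 10): d=(-4,4) inclusive
  edge (4, 10)→(4, 4): d=(0,-6) inclusive
    (2,2)@(5, 5): e=[2,16,6] → #
    (3,2)@(7, 5): e=[-2,8,18] → ·
    (2,3)@(5, 7): e=[10,8,6] → #
    (3,3)@(7, 7): e=[6,0,18] → #  [on edge]
    (2,4)@(5, 9): e=[18,0,6] → #  [on edge]
    (3,4)@(7, 9): e=[14,-8,18] → ·
    (1,5)@(3, 11): e=[30,0,-6] → ·  [on edge]
    (2,5)@(5, 11): e=[26,-8,6] → ·
    (0,6)@(1, 13): e=[42,0,-18] → ·  [on edge]
  covered (4 px):
    · · · ·
    · · · ·
    · · # ·
    · · # #
    · · # ·
    · · · ·
    · · · ·
    · · · ·
    · · · ·

Result: [[2,2],[2,3],[3,3],[2,4]]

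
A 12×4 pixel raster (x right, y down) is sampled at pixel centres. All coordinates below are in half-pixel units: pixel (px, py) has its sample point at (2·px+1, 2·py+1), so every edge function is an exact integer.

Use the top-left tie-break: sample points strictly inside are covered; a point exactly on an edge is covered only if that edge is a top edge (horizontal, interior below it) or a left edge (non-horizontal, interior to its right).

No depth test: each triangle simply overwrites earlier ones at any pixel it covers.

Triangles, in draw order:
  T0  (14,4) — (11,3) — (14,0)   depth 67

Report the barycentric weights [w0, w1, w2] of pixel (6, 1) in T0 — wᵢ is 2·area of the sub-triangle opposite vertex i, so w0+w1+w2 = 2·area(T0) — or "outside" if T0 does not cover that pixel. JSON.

T0:
  2·area = 12
  edge (14, 4)→(11, 3): d=(-3,-1) top-left  bias=+0
  edge (11, 3)→(14, 0): d=(3,-3) top-left  bias=+0
  edge (14, 0)→(14, 4): d=(0,4) right/bottom  bias=-1
    (2,0)@(5, 1): e=[0,-24,36] → ·  [on edge]
    (6,0)@(13, 1): e=[8,0,4] → █  [on edge]
    (7,0)@(15, 1): e=[10,6,-4] → ·
    (5,1)@(11, 3): e=[0,0,12] → █  [on edge]
    (7,1)@(15, 3): e=[4,12,-4] → ·
    (4,2)@(9, 5): e=[-8,0,20] → ·  [on edge]
    (5,2)@(11, 5): e=[-6,6,12] → ·
    (6,2)@(13, 5): e=[-4,12,4] → ·
    (8,2)@(17, 5): e=[0,24,-12] → ·  [on edge]
    (3,3)@(7, 7): e=[-16,0,28] → ·  [on edge]
    (11,3)@(23, 7): e=[0,48,-36] → ·  [on edge]
  covered (3 px):
    · · · · · · █ · · · · ·
    · · · · · █ █ · · · · ·
    · · · · · · · · · · · ·
    · · · · · · · · · · · ·

Result: [6,4,2]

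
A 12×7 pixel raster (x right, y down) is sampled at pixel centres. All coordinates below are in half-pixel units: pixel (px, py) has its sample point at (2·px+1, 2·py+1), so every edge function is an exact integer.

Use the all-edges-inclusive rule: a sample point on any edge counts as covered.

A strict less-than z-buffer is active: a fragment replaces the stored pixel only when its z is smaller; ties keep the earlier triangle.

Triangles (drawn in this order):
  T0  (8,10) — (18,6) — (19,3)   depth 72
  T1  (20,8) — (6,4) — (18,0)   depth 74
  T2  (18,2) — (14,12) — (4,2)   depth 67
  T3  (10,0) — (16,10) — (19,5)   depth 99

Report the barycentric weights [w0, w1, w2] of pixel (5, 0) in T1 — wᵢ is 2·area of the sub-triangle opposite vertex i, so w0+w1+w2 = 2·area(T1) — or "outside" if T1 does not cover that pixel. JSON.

T0:
  2·area = 26  (B↔C swapped to make it positive)
  edge (8, 10)→(19, 3): d=(11,-7) inclusive
  edge (19, 3)→(18, 6): d=(-1,3) inclusive
  edge (18, 6)→(8, 10): d=(-10,4) inclusive
    (9,1)@(19, 3): e=[0,0,26] → █  [on edge]
    (10,1)@(21, 3): e=[14,-6,18] → ·
    (8,2)@(17, 5): e=[8,4,14] → █
    (9,2)@(19, 5): e=[22,-2,6] → ·
    (6,3)@(13, 7): e=[2,14,10] → █
    (7,3)@(15, 7): e=[16,8,2] → █
    (8,3)@(17, 7): e=[30,2,-6] → ·
    (6,4)@(13, 9): e=[24,12,-10] → ·
    (7,4)@(15, 9): e=[38,6,-18] → ·
    (8,4)@(17, 9): e=[52,0,-26] → ·  [on edge]
  covered (4 px):
    · · · · · · · · · · · ·
    · · · · · · · · · █ · ·
    · · · · · · · · █ · · ·
    · · · · · · █ █ · · · ·
    · · · · · · · · · · · ·
    · · · · · · · · · · · ·
    · · · · · · · · · · · ·
T1:
  2·area = 104
  edge (20, 8)→(6, 4): d=(-14,-4) inclusive
  edge (6, 4)→(18, 0): d=(12,-4) inclusive
  edge (18, 0)→(20, 8): d=(2,8) inclusive
    (7,0)@(15, 1): e=[78,0,26] → █  [on edge]
    (8,0)@(17, 1): e=[86,8,10] → █
    (9,0)@(19, 1): e=[94,16,-6] → ·
    (4,1)@(9, 3): e=[26,0,78] → █  [on edge]
    (5,1)@(11, 3): e=[34,8,62] → █
    (6,1)@(13, 3): e=[42,16,46] → █
    (9,1)@(19, 3): e=[66,40,-2] → ·
    (1,2)@(3, 5): e=[-26,0,130] → ·  [on edge]
    (4,2)@(9, 5): e=[-2,24,82] → ·
    (5,2)@(11, 5): e=[6,32,66] → █
    (9,2)@(19, 5): e=[38,64,2] → █
    (10,2)@(21, 5): e=[46,72,-14] → ·
  covered (14 px):
    · · · · · · · █ █ · · ·
    · · · · █ █ █ █ █ · · ·
    · · · · · █ █ █ █ █ · ·
    · · · · · · · · █ █ · ·
    · · · · · · · · · · · ·
    · · · · · · · · · · · ·
    · · · · · · · · · · · ·
T2:
  2·area = 140
  edge (18, 2)→(14, 12): d=(-4,10) inclusive
  edge (14, 12)→(4, 2): d=(-10,-10) inclusive
  edge (4, 2)→(18, 2): d=(14,0) inclusive
    (1,0)@(3, 1): e=[154,0,-14] → ·  [on edge]
    (2,1)@(5, 3): e=[126,0,14] → █  [on edge]
    (3,1)@(7, 3): e=[106,20,14] → █
    (4,1)@(9, 3): e=[86,40,14] → █
    (5,1)@(11, 3): e=[66,60,14] → █
    (6,1)@(13, 3): e=[46,80,14] → █
    (7,1)@(15, 3): e=[26,100,14] → █
    (8,1)@(17, 3): e=[6,120,14] → █
    (9,1)@(19, 3): e=[-14,140,14] → ·
    (2,2)@(5, 5): e=[118,-20,42] → ·
    (3,2)@(7, 5): e=[98,0,42] → █  [on edge]
    (8,2)@(17, 5): e=[-2,100,42] → ·
    (4,3)@(9, 7): e=[70,0,70] → █  [on edge]
    (5,4)@(11, 9): e=[42,0,98] → █  [on edge]
    (6,5)@(13, 11): e=[14,0,126] → █  [on edge]
    (7,6)@(15, 13): e=[-14,0,154] → ·  [on edge]
  covered (20 px):
    · · · · · · · · · · · ·
    · · █ █ █ █ █ █ █ · · ·
    · · · █ █ █ █ █ · · · ·
    · · · · █ █ █ █ · · · ·
    · · · · · █ █ █ · · · ·
    · · · · · · █ · · · · ·
    · · · · · · · · · · · ·
T3:
  2·area = 60  (B↔C swapped to make it positive)
  edge (10, 0)→(19, 5): d=(9,5) inclusive
  edge (19, 5)→(16, 10): d=(-3,5) inclusive
  edge (16, 10)→(10, 0): d=(-6,-10) inclusive
    (5,0)@(11, 1): e=[4,52,4] → █
    (6,0)@(13, 1): e=[-6,42,24] → ·
    (5,1)@(11, 3): e=[22,46,-8] → ·
    (6,1)@(13, 3): e=[12,36,12] → █
    (7,1)@(15, 3): e=[2,26,32] → █
    (8,1)@(17, 3): e=[-8,16,52] → ·
    (6,2)@(13, 5): e=[30,30,0] → █  [on edge]
    (8,2)@(17, 5): e=[10,10,40] → █
    (9,2)@(19, 5): e=[0,0,60] → █  [on edge]
    (10,2)@(21, 5): e=[-10,-10,80] → ·
    (6,3)@(13, 7): e=[48,24,-12] → ·
    (7,3)@(15, 7): e=[38,14,8] → █
  covered (9 px):
    · · · · · █ · · · · · ·
    · · · · · · █ █ · · · ·
    · · · · · · █ █ █ █ · ·
    · · · · · · · █ █ · · ·
    · · · · · · · · · · · ·
    · · · · · · · · · · · ·
    · · · · · · · · · · · ·

Answer: "outside"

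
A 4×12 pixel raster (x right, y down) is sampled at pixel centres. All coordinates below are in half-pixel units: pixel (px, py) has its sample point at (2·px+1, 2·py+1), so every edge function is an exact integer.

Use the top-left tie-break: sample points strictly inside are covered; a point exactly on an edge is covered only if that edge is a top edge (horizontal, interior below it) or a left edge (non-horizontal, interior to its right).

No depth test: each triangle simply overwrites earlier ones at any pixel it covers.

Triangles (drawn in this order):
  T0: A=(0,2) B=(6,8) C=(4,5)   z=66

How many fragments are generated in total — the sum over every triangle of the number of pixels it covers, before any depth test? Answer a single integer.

T0:
  2·area = 6  (B↔C swapped to make it positive)
  edge (0, 2)→(4, 5): d=(4,3) right/bottom  bias=-1
  edge (4, 5)→(6, 8): d=(2,3) right/bottom  bias=-1
  edge (6, 8)→(0, 2): d=(-6,-6) top-left  bias=+0
    (0,1)@(1, 3): e=[1,5,0] → #  [on edge]
    (1,1)@(3, 3): e=[-5,-1,12] → ·
    (0,2)@(1, 5): e=[9,9,-12] → ·
    (1,2)@(3, 5): e=[3,3,0] → #  [on edge]
    (2,2)@(5, 5): e=[-3,-3,12] → ·
    (1,3)@(3, 7): e=[11,7,-12] → ·
    (2,3)@(5, 7): e=[5,1,0] → #  [on edge]
    (3,3)@(7, 7): e=[-1,-5,12] → ·
    (2,4)@(5, 9): e=[13,5,-12] → ·
    (3,4)@(7, 9): e=[7,-1,0] → ·  [on edge]
  covered (3 px):
    · · · ·
    # · · ·
    · # · ·
    · · # ·
    · · · ·
    · · · ·
    · · · ·
    · · · ·
    · · · ·
    · · · ·
    · · · ·
    · · · ·

Result: 3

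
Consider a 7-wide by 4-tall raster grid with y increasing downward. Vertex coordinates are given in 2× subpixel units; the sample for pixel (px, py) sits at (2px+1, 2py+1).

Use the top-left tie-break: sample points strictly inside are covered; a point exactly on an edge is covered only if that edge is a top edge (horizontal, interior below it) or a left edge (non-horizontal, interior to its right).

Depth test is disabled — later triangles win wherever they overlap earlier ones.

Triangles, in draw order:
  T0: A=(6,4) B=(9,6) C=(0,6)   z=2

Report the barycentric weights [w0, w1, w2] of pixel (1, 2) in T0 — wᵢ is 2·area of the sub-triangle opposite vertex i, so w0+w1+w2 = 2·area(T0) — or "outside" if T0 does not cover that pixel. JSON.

T0:
  2·area = 18
  edge (6, 4)→(9, 6): d=(3,2) right/bottom  bias=-1
  edge (9, 6)→(0, 6): d=(-9,0) right/bottom  bias=-1
  edge (0, 6)→(6, 4): d=(6,-2) top-left  bias=+0
    (4,1)@(9, 3): e=[-9,27,0] → .  [on edge]
    (1,2)@(3, 5): e=[9,9,0] → X  [on edge]
    (2,2)@(5, 5): e=[5,9,4] → X
    (3,2)@(7, 5): e=[1,9,8] → X
    (4,2)@(9, 5): e=[-3,9,12] → .
    (1,3)@(3, 7): e=[15,-9,12] → .
    (2,3)@(5, 7): e=[11,-9,16] → .
    (3,3)@(7, 7): e=[7,-9,20] → .
  covered (3 px):
    . . . . . . .
    . . . . . . .
    . X X X . . .
    . . . . . . .

Final: [9,0,9]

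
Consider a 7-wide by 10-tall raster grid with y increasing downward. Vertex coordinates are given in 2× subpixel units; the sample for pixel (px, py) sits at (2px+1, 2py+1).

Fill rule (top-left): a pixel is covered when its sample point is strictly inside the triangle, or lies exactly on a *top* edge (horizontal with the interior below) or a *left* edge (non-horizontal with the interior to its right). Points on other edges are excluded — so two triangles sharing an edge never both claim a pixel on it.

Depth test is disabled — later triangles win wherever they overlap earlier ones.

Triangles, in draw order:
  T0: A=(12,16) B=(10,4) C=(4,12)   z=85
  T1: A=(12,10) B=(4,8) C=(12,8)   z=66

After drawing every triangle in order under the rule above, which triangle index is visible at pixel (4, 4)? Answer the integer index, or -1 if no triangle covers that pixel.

T0:
  2·area = 88  (B↔C swapped to make it positive)
  edge (12, 16)→(4, 12): d=(-8,-4) top-left  bias=+0
  edge (4, 12)→(10, 4): d=(6,-8) top-left  bias=+0
  edge (10, 4)→(12, 16): d=(2,12) right/bottom  bias=-1
    (4,3)@(9, 7): e=[60,10,18] → #
    (5,3)@(11, 7): e=[68,26,-6] → ·
    (3,4)@(7, 9): e=[36,6,46] → #
    (5,4)@(11, 9): e=[52,38,-2] → ·
    (2,5)@(5, 11): e=[12,2,74] → #
    (5,5)@(11, 11): e=[36,50,2] → #
    (6,5)@(13, 11): e=[44,66,-22] → ·
    (2,6)@(5, 13): e=[-4,14,78] → ·
    (3,6)@(7, 13): e=[4,30,54] → #
    (6,6)@(13, 13): e=[28,78,-18] → ·
    (3,7)@(7, 15): e=[-12,42,58] → ·
    (4,7)@(9, 15): e=[-4,58,34] → ·
  covered (11 px):
    · · · · · · ·
    · · · · · · ·
    · · · · · · ·
    · · · · # · ·
    · · · # # · ·
    · · # # # # ·
    · · · # # # ·
    · · · · · # ·
    · · · · · · ·
    · · · · · · ·
T1:
  2·area = 16
  edge (12, 10)→(4, 8): d=(-8,-2) top-left  bias=+0
  edge (4, 8)→(12, 8): d=(8,0) top-left  bias=+0
  edge (12, 8)→(12, 10): d=(0,2) right/bottom  bias=-1
    (4,4)@(9, 9): e=[2,8,6] → #
    (5,4)@(11, 9): e=[6,8,2] → #
    (6,4)@(13, 9): e=[10,8,-2] → ·
    (4,5)@(9, 11): e=[-14,24,6] → ·
    (5,5)@(11, 11): e=[-10,24,2] → ·
  covered (2 px):
    · · · · · · ·
    · · · · · · ·
    · · · · · · ·
    · · · · · · ·
    · · · · # # ·
    · · · · · · ·
    · · · · · · ·
    · · · · · · ·
    · · · · · · ·
    · · · · · · ·

Z-buffer (winner per pixel, '.' = empty):
  . . . . . . .
  . . . . . . .
  . . . . . . .
  . . . . 0 . .
  . . . 0 1 1 .
  . . 0 0 0 0 .
  . . . 0 0 0 .
  . . . . . 0 .
  . . . . . . .
  . . . . . . .

Final: 1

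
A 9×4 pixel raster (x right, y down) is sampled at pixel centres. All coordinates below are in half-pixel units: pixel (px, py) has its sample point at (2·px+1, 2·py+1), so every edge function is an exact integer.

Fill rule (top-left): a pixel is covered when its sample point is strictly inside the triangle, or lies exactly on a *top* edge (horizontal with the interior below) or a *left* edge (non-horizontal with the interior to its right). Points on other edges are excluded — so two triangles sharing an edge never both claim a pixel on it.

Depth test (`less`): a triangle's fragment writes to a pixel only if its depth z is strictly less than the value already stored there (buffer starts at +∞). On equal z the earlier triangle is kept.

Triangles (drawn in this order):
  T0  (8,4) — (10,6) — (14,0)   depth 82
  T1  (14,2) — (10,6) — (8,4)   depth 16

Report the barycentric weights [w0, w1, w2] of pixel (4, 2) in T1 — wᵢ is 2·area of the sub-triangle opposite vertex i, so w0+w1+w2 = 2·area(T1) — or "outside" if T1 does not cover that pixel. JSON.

T0:
  2·area = 20  (B↔C swapped to make it positive)
  edge (8, 4)→(14, 0): d=(6,-4) top-left  bias=+0
  edge (14, 0)→(10, 6): d=(-4,6) right/bottom  bias=-1
  edge (10, 6)→(8, 4): d=(-2,-2) top-left  bias=+0
    (2,0)@(5, 1): e=[-30,50,0] → .  [on edge]
    (6,0)@(13, 1): e=[2,2,16] → X
    (7,0)@(15, 1): e=[10,-10,20] → .
    (3,1)@(7, 3): e=[-10,30,0] → .  [on edge]
    (5,1)@(11, 3): e=[6,6,8] → X
    (6,1)@(13, 3): e=[14,-6,12] → .
    (4,2)@(9, 5): e=[10,10,0] → X  [on edge]
    (5,2)@(11, 5): e=[18,-2,4] → .
    (4,3)@(9, 7): e=[22,2,-4] → .
    (5,3)@(11, 7): e=[30,-10,0] → .  [on edge]
  covered (3 px):
    . . . . . . X . .
    . . . . . X . . .
    . . . . X . . . .
    . . . . . . . . .
T1:
  2·area = 16
  edge (14, 2)→(10, 6): d=(-4,4) right/bottom  bias=-1
  edge (10, 6)→(8, 4): d=(-2,-2) top-left  bias=+0
  edge (8, 4)→(14, 2): d=(6,-2) top-left  bias=+0
    (2,0)@(5, 1): e=[40,0,-24] → .  [on edge]
    (7,0)@(15, 1): e=[0,20,-4] → .  [on edge]
    (8,0)@(17, 1): e=[-8,24,0] → .  [on edge]
    (3,1)@(7, 3): e=[24,0,-8] → .  [on edge]
    (5,1)@(11, 3): e=[8,8,0] → X  [on edge]
    (6,1)@(13, 3): e=[0,12,4] → .  [on edge]
    (2,2)@(5, 5): e=[24,-8,0] → .  [on edge]
    (4,2)@(9, 5): e=[8,0,8] → X  [on edge]
    (5,2)@(11, 5): e=[0,4,12] → .  [on edge]
    (4,3)@(9, 7): e=[0,-4,20] → .  [on edge]
    (5,3)@(11, 7): e=[-8,0,24] → .  [on edge]
  covered (2 px):
    . . . . . . . . .
    . . . . . X . . .
    . . . . X . . . .
    . . . . . . . . .

Result: [0,8,8]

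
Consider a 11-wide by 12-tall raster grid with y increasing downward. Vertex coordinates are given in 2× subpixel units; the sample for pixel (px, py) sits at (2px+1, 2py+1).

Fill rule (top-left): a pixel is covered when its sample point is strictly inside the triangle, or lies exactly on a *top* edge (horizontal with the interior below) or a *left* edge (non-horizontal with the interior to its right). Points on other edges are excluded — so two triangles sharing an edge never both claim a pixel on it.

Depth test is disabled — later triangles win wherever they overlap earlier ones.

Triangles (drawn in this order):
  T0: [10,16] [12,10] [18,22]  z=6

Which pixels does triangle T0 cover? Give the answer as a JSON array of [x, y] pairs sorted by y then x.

T0:
  2·area = 60
  edge (10, 16)→(12, 10): d=(2,-6) top-left  bias=+0
  edge (12, 10)→(18, 22): d=(6,12) right/bottom  bias=-1
  edge (18, 22)→(10, 16): d=(-8,-6) top-left  bias=+0
    (7,0)@(15, 1): e=[0,-90,150] → .  [on edge]
    (6,3)@(13, 7): e=[0,-30,90] → .  [on edge]
    (5,6)@(11, 13): e=[0,30,30] → X  [on edge]
    (6,6)@(13, 13): e=[12,6,42] → X
    (7,6)@(15, 13): e=[24,-18,54] → .
    (5,7)@(11, 15): e=[4,42,14] → X
    (7,7)@(15, 15): e=[28,-6,38] → .
    (5,8)@(11, 17): e=[8,54,-2] → .
    (6,8)@(13, 17): e=[20,30,10] → X
    (7,8)@(15, 17): e=[32,6,22] → X
    (8,8)@(17, 17): e=[44,-18,34] → .
    (4,9)@(9, 19): e=[0,90,-30] → .  [on edge]
  covered (8 px):
    . . . . . . . . . . .
    . . . . . . . . . . .
    . . . . . . . . . . .
    . . . . . . . . . . .
    . . . . . . . . . . .
    . . . . . . . . . . .
    . . . . . X X . . . .
    . . . . . X X . . . .
    . . . . . . X X . . .
    . . . . . . . X . . .
    . . . . . . . . X . .
    . . . . . . . . . . .

Answer: [[5,6],[6,6],[5,7],[6,7],[6,8],[7,8],[7,9],[8,10]]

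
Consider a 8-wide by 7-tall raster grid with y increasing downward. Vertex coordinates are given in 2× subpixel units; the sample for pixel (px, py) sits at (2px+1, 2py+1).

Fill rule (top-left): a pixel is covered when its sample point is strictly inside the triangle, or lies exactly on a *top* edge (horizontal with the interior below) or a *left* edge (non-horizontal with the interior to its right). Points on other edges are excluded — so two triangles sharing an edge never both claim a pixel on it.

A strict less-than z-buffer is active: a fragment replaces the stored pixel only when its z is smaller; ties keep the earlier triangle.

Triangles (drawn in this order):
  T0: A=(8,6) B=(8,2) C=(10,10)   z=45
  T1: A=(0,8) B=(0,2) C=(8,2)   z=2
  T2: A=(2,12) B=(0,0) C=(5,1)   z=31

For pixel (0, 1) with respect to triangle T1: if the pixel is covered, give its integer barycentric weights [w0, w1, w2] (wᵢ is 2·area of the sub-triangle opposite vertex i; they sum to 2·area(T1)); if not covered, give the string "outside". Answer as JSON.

T0:
  2·area = 8
  edge (8, 6)→(8, 2): d=(0,-4) top-left  bias=+0
  edge (8, 2)→(10, 10): d=(2,8) right/bottom  bias=-1
  edge (10, 10)→(8, 6): d=(-2,-4) top-left  bias=+0
    (4,3)@(9, 7): e=[4,2,2] → █
    (5,3)@(11, 7): e=[12,-14,10] → ·
    (4,4)@(9, 9): e=[4,6,-2] → ·
  covered (1 px):
    · · · · · · · ·
    · · · · · · · ·
    · · · · · · · ·
    · · · · █ · · ·
    · · · · · · · ·
    · · · · · · · ·
    · · · · · · · ·
T1:
  2·area = 48
  edge (0, 8)→(0, 2): d=(0,-6) top-left  bias=+0
  edge (0, 2)→(8, 2): d=(8,0) top-left  bias=+0
  edge (8, 2)→(0, 8): d=(-8,6) right/bottom  bias=-1
    (0,1)@(1, 3): e=[6,8,34] → █
    (1,1)@(3, 3): e=[18,8,22] → █
    (2,1)@(5, 3): e=[30,8,10] → █
    (3,1)@(7, 3): e=[42,8,-2] → ·
    (0,2)@(1, 5): e=[6,24,18] → █
    (2,2)@(5, 5): e=[30,24,-6] → ·
    (0,3)@(1, 7): e=[6,40,2] → █
    (1,3)@(3, 7): e=[18,40,-10] → ·
    (0,4)@(1, 9): e=[6,56,-14] → ·
  covered (6 px):
    · · · · · · · ·
    █ █ █ · · · · ·
    █ █ · · · · · ·
    █ · · · · · · ·
    · · · · · · · ·
    · · · · · · · ·
    · · · · · · · ·
T2:
  2·area = 58
  edge (2, 12)→(0, 0): d=(-2,-12) top-left  bias=+0
  edge (0, 0)→(5, 1): d=(5,1) right/bottom  bias=-1
  edge (5, 1)→(2, 12): d=(-3,11) right/bottom  bias=-1
    (0,0)@(1, 1): e=[10,4,44] → █
    (1,0)@(3, 1): e=[34,2,22] → █
    (2,0)@(5, 1): e=[58,0,0] → ·  [on edge]
    (0,1)@(1, 3): e=[6,14,38] → █
    (2,1)@(5, 3): e=[54,10,-6] → ·
    (7,1)@(15, 3): e=[174,0,-116] → ·  [on edge]
    (0,2)@(1, 5): e=[2,24,32] → █
    (2,2)@(5, 5): e=[50,20,-12] → ·
    (0,3)@(1, 7): e=[-2,34,26] → ·
    (1,3)@(3, 7): e=[22,32,4] → █
    (2,3)@(5, 7): e=[46,30,-18] → ·
    (1,4)@(3, 9): e=[18,42,-2] → ·
  covered (7 px):
    █ █ · · · · · ·
    █ █ · · · · · ·
    █ █ · · · · · ·
    · █ · · · · · ·
    · · · · · · · ·
    · · · · · · · ·
    · · · · · · · ·

Result: [8,34,6]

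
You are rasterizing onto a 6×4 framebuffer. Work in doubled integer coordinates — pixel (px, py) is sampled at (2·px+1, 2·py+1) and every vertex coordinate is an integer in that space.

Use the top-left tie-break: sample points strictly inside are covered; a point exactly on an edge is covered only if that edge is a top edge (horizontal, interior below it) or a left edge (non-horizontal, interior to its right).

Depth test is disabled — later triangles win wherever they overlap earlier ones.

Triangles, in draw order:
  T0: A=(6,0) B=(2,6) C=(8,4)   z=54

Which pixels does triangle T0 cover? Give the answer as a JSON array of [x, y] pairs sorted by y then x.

T0:
  2·area = 28  (B↔C swapped to make it positive)
  edge (6, 0)→(8, 4): d=(2,4) right/bottom  bias=-1
  edge (8, 4)→(2, 6): d=(-6,2) right/bottom  bias=-1
  edge (2, 6)→(6, 0): d=(4,-6) top-left  bias=+0
    (2,1)@(5, 3): e=[10,12,6] → #
    (3,1)@(7, 3): e=[2,8,18] → #
    (4,1)@(9, 3): e=[-6,4,30] → ·
    (5,1)@(11, 3): e=[-14,0,42] → ·  [on edge]
    (1,2)@(3, 5): e=[22,4,2] → #
    (2,2)@(5, 5): e=[14,0,14] → ·  [on edge]
    (3,2)@(7, 5): e=[6,-4,26] → ·
    (1,3)@(3, 7): e=[26,-8,10] → ·
  covered (3 px):
    · · · · · ·
    · · # # · ·
    · # · · · ·
    · · · · · ·

Answer: [[2,1],[3,1],[1,2]]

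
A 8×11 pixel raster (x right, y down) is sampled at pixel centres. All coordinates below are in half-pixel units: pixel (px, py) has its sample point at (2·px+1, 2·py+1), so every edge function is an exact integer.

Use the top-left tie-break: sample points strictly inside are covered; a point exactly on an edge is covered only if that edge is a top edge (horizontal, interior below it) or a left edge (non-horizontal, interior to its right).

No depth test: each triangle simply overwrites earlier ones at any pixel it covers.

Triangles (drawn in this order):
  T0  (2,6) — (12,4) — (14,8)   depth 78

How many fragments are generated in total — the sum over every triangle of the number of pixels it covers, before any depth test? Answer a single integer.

T0:
  2·area = 44
  edge (2, 6)→(12, 4): d=(10,-2) top-left  bias=+0
  edge (12, 4)→(14, 8): d=(2,4) right/bottom  bias=-1
  edge (14, 8)→(2, 6): d=(-12,-2) top-left  bias=+0
    (3,2)@(7, 5): e=[0,22,22] → #  [on edge]
    (4,2)@(9, 5): e=[4,14,26] → #
    (5,2)@(11, 5): e=[8,6,30] → #
    (6,2)@(13, 5): e=[12,-2,34] → ·
    (3,3)@(7, 7): e=[20,26,-2] → ·
    (4,3)@(9, 7): e=[24,18,2] → #
    (6,3)@(13, 7): e=[32,2,10] → #
    (7,3)@(15, 7): e=[36,-6,14] → ·
    (4,4)@(9, 9): e=[44,22,-22] → ·
    (5,4)@(11, 9): e=[48,14,-18] → ·
    (6,4)@(13, 9): e=[52,6,-14] → ·
  covered (6 px):
    · · · · · · · ·
    · · · · · · · ·
    · · · # # # · ·
    · · · · # # # ·
    · · · · · · · ·
    · · · · · · · ·
    · · · · · · · ·
    · · · · · · · ·
    · · · · · · · ·
    · · · · · · · ·
    · · · · · · · ·

Result: 6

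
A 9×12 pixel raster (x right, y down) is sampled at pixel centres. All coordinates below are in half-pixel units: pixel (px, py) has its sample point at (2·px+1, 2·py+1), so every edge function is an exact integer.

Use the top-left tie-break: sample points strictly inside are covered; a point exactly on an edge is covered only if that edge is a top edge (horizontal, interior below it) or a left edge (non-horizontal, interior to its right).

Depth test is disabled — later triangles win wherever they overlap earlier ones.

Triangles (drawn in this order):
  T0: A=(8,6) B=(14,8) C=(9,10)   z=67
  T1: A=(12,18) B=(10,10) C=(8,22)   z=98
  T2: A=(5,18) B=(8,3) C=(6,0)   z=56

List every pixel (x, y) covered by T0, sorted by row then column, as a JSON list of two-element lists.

T0:
  2·area = 22
  edge (8, 6)→(14, 8): d=(6,2) right/bottom  bias=-1
  edge (14, 8)→(9, 10): d=(-5,2) right/bottom  bias=-1
  edge (9, 10)→(8, 6): d=(-1,-4) top-left  bias=+0
    (2,2)@(5, 5): e=[0,33,-11] → .  [on edge]
    (4,3)@(9, 7): e=[4,15,3] → X
    (5,3)@(11, 7): e=[0,11,11] → .  [on edge]
    (4,4)@(9, 9): e=[16,5,1] → X
    (5,4)@(11, 9): e=[12,1,9] → X
    (6,4)@(13, 9): e=[8,-3,17] → .
    (8,4)@(17, 9): e=[0,-11,33] → .  [on edge]
    (4,5)@(9, 11): e=[28,-5,-1] → .
    (5,5)@(11, 11): e=[24,-9,7] → .
  covered (3 px):
    . . . . . . . . .
    . . . . . . . . .
    . . . . . . . . .
    . . . . X . . . .
    . . . . X X . . .
    . . . . . . . . .
    . . . . . . . . .
    . . . . . . . . .
    . . . . . . . . .
    . . . . . . . . .
    . . . . . . . . .
    . . . . . . . . .
T1:
  2·area = 40  (B↔C swapped to make it positive)
  edge (12, 18)→(8, 22): d=(-4,4) right/bottom  bias=-1
  edge (8, 22)→(10, 10): d=(2,-12) top-left  bias=+0
  edge (10, 10)→(12, 18): d=(2,8) right/bottom  bias=-1
    (8,6)@(17, 13): e=[0,90,-50] → .  [on edge]
    (5,7)@(11, 15): e=[16,22,2] → X
    (6,7)@(13, 15): e=[8,46,-14] → .
    (7,7)@(15, 15): e=[0,70,-30] → .  [on edge]
    (4,8)@(9, 17): e=[16,2,22] → X
    (6,8)@(13, 17): e=[0,50,-10] → .  [on edge]
    (4,9)@(9, 19): e=[8,6,26] → X
    (5,9)@(11, 19): e=[0,30,10] → .  [on edge]
    (4,10)@(9, 21): e=[0,10,30] → .  [on edge]
    (3,11)@(7, 23): e=[0,-10,50] → .  [on edge]
  covered (4 px):
    . . . . . . . . .
    . . . . . . . . .
    . . . . . . . . .
    . . . . . . . . .
    . . . . . . . . .
    . . . . . . . . .
    . . . . . . . . .
    . . . . . X . . .
    . . . . X X . . .
    . . . . X . . . .
    . . . . . . . . .
    . . . . . . . . .
T2:
  2·area = 39  (B↔C swapped to make it positive)
  edge (5, 18)→(6, 0): d=(1,-18) top-left  bias=+0
  edge (6, 0)→(8, 3): d=(2,3) right/bottom  bias=-1
  edge (8, 3)→(5, 18): d=(-3,15) right/bottom  bias=-1
    (3,1)@(7, 3): e=[21,3,15] → X
    (4,1)@(9, 3): e=[57,-3,-15] → .
    (3,2)@(7, 5): e=[23,7,9] → X
    (4,2)@(9, 5): e=[59,1,-21] → .
    (3,3)@(7, 7): e=[25,11,3] → X
    (4,3)@(9, 7): e=[61,5,-27] → .
    (3,4)@(7, 9): e=[27,15,-3] → .
  covered (3 px):
    . . . . . . . . .
    . . . X . . . . .
    . . . X . . . . .
    . . . X . . . . .
    . . . . . . . . .
    . . . . . . . . .
    . . . . . . . . .
    . . . . . . . . .
    . . . . . . . . .
    . . . . . . . . .
    . . . . . . . . .
    . . . . . . . . .

Result: [[4,3],[4,4],[5,4]]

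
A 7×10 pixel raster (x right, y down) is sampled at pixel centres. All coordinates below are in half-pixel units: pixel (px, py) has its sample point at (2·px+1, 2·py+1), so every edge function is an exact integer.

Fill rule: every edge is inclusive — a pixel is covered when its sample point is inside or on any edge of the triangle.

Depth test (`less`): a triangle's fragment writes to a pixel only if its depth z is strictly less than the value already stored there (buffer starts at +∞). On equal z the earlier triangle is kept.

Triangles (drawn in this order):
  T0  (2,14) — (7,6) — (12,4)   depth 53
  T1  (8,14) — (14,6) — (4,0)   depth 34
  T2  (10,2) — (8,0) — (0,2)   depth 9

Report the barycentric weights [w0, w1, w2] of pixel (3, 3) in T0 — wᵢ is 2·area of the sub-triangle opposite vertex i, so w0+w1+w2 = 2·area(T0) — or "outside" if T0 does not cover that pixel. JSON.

T0:
  2·area = 30
  edge (2, 14)→(7, 6): d=(5,-8) inclusive
  edge (7, 6)→(12, 4): d=(5,-2) inclusive
  edge (12, 4)→(2, 14): d=(-10,10) inclusive
    (6,1)@(13, 3): e=[33,-3,0] → .  [on edge]
    (5,2)@(11, 5): e=[27,3,0] → X  [on edge]
    (6,2)@(13, 5): e=[43,7,-20] → .
    (3,3)@(7, 7): e=[5,5,20] → X
    (4,3)@(9, 7): e=[21,9,0] → X  [on edge]
    (5,3)@(11, 7): e=[37,13,-20] → .
    (3,4)@(7, 9): e=[15,15,0] → X  [on edge]
    (4,4)@(9, 9): e=[31,19,-20] → .
    (2,5)@(5, 11): e=[9,21,0] → X  [on edge]
    (3,5)@(7, 11): e=[25,25,-20] → .
    (1,6)@(3, 13): e=[3,27,0] → X  [on edge]
    (2,6)@(5, 13): e=[19,31,-20] → .
    (0,7)@(1, 15): e=[-3,33,0] → .  [on edge]
  covered (6 px):
    . . . . . . .
    . . . . . . .
    . . . . . X .
    . . . X X . .
    . . . X . . .
    . . X . . . .
    . X . . . . .
    . . . . . . .
    . . . . . . .
    . . . . . . .
T1:
  2·area = 116  (B↔C swapped to make it positive)
  edge (8, 14)→(4, 0): d=(-4,-14) inclusive
  edge (4, 0)→(14, 6): d=(10,6) inclusive
  edge (14, 6)→(8, 14): d=(-6,8) inclusive
    (2,0)@(5, 1): e=[10,4,102] → X
    (3,0)@(7, 1): e=[38,-8,86] → .
    (2,1)@(5, 3): e=[2,24,90] → X
    (3,1)@(7, 3): e=[30,12,74] → X
    (4,1)@(9, 3): e=[58,0,58] → X  [on edge]
    (5,1)@(11, 3): e=[86,-12,42] → .
    (2,2)@(5, 5): e=[-6,44,78] → .
    (3,2)@(7, 5): e=[22,32,62] → X
    (5,2)@(11, 5): e=[78,8,30] → X
    (6,2)@(13, 5): e=[106,-4,14] → .
    (3,3)@(7, 7): e=[14,52,50] → X
    (6,3)@(13, 7): e=[98,16,2] → X
  covered (15 px):
    . . X . . . .
    . . X X X . .
    . . . X X X .
    . . . X X X X
    . . . X X X .
    . . . . X . .
    . . . . . . .
    . . . . . . .
    . . . . . . .
    . . . . . . .
T2:
  2·area = 20  (B↔C swapped to make it positive)
  edge (10, 2)→(0, 2): d=(-10,0) inclusive
  edge (0, 2)→(8, 0): d=(8,-2) inclusive
  edge (8, 0)→(10, 2): d=(2,2) inclusive
    (2,0)@(5, 1): e=[10,2,8] → X
    (3,0)@(7, 1): e=[10,6,4] → X
    (4,0)@(9, 1): e=[10,10,0] → X  [on edge]
    (5,0)@(11, 1): e=[10,14,-4] → .
    (2,1)@(5, 3): e=[-10,18,12] → .
    (3,1)@(7, 3): e=[-10,22,8] → .
    (4,1)@(9, 3): e=[-10,26,4] → .
    (5,1)@(11, 3): e=[-10,30,0] → .  [on edge]
    (6,2)@(13, 5): e=[-30,50,0] → .  [on edge]
  covered (3 px):
    . . X X X . .
    . . . . . . .
    . . . . . . .
    . . . . . . .
    . . . . . . .
    . . . . . . .
    . . . . . . .
    . . . . . . .
    . . . . . . .
    . . . . . . .

Result: [5,20,5]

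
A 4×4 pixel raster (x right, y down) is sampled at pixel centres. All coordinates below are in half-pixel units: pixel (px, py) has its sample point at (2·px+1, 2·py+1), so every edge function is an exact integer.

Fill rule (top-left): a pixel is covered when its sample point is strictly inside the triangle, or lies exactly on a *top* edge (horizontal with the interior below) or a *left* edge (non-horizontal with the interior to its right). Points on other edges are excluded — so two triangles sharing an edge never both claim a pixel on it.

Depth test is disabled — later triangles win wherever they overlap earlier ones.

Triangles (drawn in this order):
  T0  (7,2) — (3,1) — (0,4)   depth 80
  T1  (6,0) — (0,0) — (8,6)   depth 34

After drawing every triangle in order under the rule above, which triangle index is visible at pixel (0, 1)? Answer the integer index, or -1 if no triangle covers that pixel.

T0:
  2·area = 15  (B↔C swapped to make it positive)
  edge (7, 2)→(0, 4): d=(-7,2) right/bottom  bias=-1
  edge (0, 4)→(3, 1): d=(3,-3) top-left  bias=+0
  edge (3, 1)→(7, 2): d=(4,1) right/bottom  bias=-1
    (1,0)@(3, 1): e=[15,0,0] → .  [on edge]
    (0,1)@(1, 3): e=[5,0,10] → X  [on edge]
    (1,1)@(3, 3): e=[1,6,8] → X
    (2,1)@(5, 3): e=[-3,12,6] → .
    (0,2)@(1, 5): e=[-9,6,18] → .
    (1,2)@(3, 5): e=[-13,12,16] → .
  covered (2 px):
    . . . .
    X X . .
    . . . .
    . . . .
T1:
  2·area = 36  (B↔C swapped to make it positive)
  edge (6, 0)→(8, 6): d=(2,6) right/bottom  bias=-1
  edge (8, 6)→(0, 0): d=(-8,-6) top-left  bias=+0
  edge (0, 0)→(6, 0): d=(6,0) top-left  bias=+0
    (1,0)@(3, 1): e=[20,10,6] → X
    (2,0)@(5, 1): e=[8,22,6] → X
    (3,0)@(7, 1): e=[-4,34,6] → .
    (1,1)@(3, 3): e=[24,-6,18] → .
    (2,1)@(5, 3): e=[12,6,18] → X
    (3,1)@(7, 3): e=[0,18,18] → .  [on edge]
    (2,2)@(5, 5): e=[16,-10,30] → .
    (3,2)@(7, 5): e=[4,2,30] → X
    (3,3)@(7, 7): e=[8,-14,42] → .
  covered (4 px):
    . X X .
    . . X .
    . . . X
    . . . .

Z-buffer (winner per pixel, '.' = empty):
  . 1 1 .
  0 0 1 .
  . . . 1
  . . . .

Answer: 0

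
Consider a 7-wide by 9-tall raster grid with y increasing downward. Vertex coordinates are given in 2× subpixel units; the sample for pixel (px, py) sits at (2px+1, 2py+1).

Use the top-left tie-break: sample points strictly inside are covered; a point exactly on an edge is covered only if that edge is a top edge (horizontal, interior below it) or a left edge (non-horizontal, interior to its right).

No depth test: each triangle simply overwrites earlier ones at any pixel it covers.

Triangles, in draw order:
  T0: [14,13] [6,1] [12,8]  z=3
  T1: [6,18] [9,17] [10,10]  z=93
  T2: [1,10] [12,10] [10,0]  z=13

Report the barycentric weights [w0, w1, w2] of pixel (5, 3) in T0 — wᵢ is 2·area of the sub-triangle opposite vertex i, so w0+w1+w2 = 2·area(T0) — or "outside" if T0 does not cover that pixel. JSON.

T0:
  2·area = 16
  edge (14, 13)→(6, 1): d=(-8,-12) top-left  bias=+0
  edge (6, 1)→(12, 8): d=(6,7) right/bottom  bias=-1
  edge (12, 8)→(14, 13): d=(2,5) right/bottom  bias=-1
    (4,2)@(9, 5): e=[4,3,9] → X
    (5,2)@(11, 5): e=[28,-11,-1] → .
    (4,3)@(9, 7): e=[-12,15,13] → .
    (5,3)@(11, 7): e=[12,1,3] → X
    (6,3)@(13, 7): e=[36,-13,-7] → .
    (5,4)@(11, 9): e=[-4,13,7] → .
    (6,5)@(13, 11): e=[4,11,1] → X
    (6,6)@(13, 13): e=[-12,23,5] → .
  covered (3 px):
    . . . . . . .
    . . . . . . .
    . . . . X . .
    . . . . . X .
    . . . . . . .
    . . . . . . X
    . . . . . . .
    . . . . . . .
    . . . . . . .
T1:
  2·area = 20  (B↔C swapped to make it positive)
  edge (6, 18)→(10, 10): d=(4,-8) top-left  bias=+0
  edge (10, 10)→(9, 17): d=(-1,7) right/bottom  bias=-1
  edge (9, 17)→(6, 18): d=(-3,1) right/bottom  bias=-1
    (5,1)@(11, 3): e=[-20,0,40] → .  [on edge]
    (4,6)@(9, 13): e=[4,4,12] → X
    (5,6)@(11, 13): e=[20,-10,10] → .
    (4,7)@(9, 15): e=[12,2,6] → X
    (5,7)@(11, 15): e=[28,-12,4] → .
    (3,8)@(7, 17): e=[4,14,2] → X
    (4,8)@(9, 17): e=[20,0,0] → .  [on edge]
  covered (3 px):
    . . . . . . .
    . . . . . . .
    . . . . . . .
    . . . . . . .
    . . . . . . .
    . . . . . . .
    . . . . X . .
    . . . . X . .
    . . . X . . .
T2:
  2·area = 110  (B↔C swapped to make it positive)
  edge (1, 10)→(10, 0): d=(9,-10) top-left  bias=+0
  edge (10, 0)→(12, 10): d=(2,10) right/bottom  bias=-1
  edge (12, 10)→(1, 10): d=(-11,0) right/bottom  bias=-1
    (4,1)@(9, 3): e=[17,16,77] → X
    (5,1)@(11, 3): e=[37,-4,77] → .
    (3,2)@(7, 5): e=[15,40,55] → X
    (5,2)@(11, 5): e=[55,0,55] → .  [on edge]
    (2,3)@(5, 7): e=[13,64,33] → X
    (5,3)@(11, 7): e=[73,4,33] → X
    (6,3)@(13, 7): e=[93,-16,33] → .
    (1,4)@(3, 9): e=[11,88,11] → X
    (6,4)@(13, 9): e=[111,-12,11] → .
    (1,5)@(3, 11): e=[29,92,-11] → .
    (2,5)@(5, 11): e=[49,72,-11] → .
    (3,5)@(7, 11): e=[69,52,-11] → .
    (6,7)@(13, 15): e=[165,0,-55] → .  [on edge]
  covered (12 px):
    . . . . . . .
    . . . . X . .
    . . . X X . .
    . . X X X X .
    . X X X X X .
    . . . . . . .
    . . . . . . .
    . . . . . . .
    . . . . . . .

Answer: [1,3,12]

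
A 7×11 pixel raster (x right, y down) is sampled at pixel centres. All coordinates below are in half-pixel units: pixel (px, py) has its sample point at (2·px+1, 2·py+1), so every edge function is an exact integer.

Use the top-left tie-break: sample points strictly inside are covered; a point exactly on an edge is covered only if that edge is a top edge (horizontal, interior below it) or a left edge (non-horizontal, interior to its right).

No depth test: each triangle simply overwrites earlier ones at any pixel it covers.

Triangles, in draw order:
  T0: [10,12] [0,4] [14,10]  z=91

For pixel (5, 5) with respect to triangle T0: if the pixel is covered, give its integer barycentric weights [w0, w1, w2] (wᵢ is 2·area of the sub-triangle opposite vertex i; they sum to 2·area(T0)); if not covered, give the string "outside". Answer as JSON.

T0:
  2·area = 52
  edge (10, 12)→(0, 4): d=(-10,-8) top-left  bias=+0
  edge (0, 4)→(14, 10): d=(14,6) right/bottom  bias=-1
  edge (14, 10)→(10, 12): d=(-4,2) right/bottom  bias=-1
    (2,3)@(5, 7): e=[10,12,30] → X
    (3,3)@(7, 7): e=[26,0,26] → .  [on edge]
    (2,4)@(5, 9): e=[-10,40,22] → .
    (3,4)@(7, 9): e=[6,28,18] → X
    (4,4)@(9, 9): e=[22,16,14] → X
    (5,4)@(11, 9): e=[38,4,10] → X
    (6,4)@(13, 9): e=[54,-8,6] → .
    (3,5)@(7, 11): e=[-14,56,10] → .
    (4,5)@(9, 11): e=[2,44,6] → X
    (6,5)@(13, 11): e=[34,20,-2] → .
    (4,6)@(9, 13): e=[-18,72,-2] → .
    (5,6)@(11, 13): e=[-2,60,-6] → .
  covered (6 px):
    . . . . . . .
    . . . . . . .
    . . . . . . .
    . . X . . . .
    . . . X X X .
    . . . . X X .
    . . . . . . .
    . . . . . . .
    . . . . . . .
    . . . . . . .
    . . . . . . .

Answer: [32,2,18]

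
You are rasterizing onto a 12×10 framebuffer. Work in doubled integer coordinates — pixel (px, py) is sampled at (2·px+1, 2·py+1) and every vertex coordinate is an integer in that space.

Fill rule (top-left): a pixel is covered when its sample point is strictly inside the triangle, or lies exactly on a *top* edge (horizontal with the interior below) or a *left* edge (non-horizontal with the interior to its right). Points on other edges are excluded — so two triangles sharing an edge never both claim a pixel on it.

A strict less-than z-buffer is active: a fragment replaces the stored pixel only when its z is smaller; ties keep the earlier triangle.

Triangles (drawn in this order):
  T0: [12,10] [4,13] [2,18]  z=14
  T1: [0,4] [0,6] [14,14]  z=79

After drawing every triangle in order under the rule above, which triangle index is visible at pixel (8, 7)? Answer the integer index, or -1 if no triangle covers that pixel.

T0:
  2·area = 34  (B↔C swapped to make it positive)
  edge (12, 10)→(2, 18): d=(-10,8) right/bottom  bias=-1
  edge (2, 18)→(4, 13): d=(2,-5) top-left  bias=+0
  edge (4, 13)→(12, 10): d=(8,-3) top-left  bias=+0
    (2,6)@(5, 13): e=[26,5,3] → X
    (3,6)@(7, 13): e=[10,15,9] → X
    (4,6)@(9, 13): e=[-6,25,15] → .
    (2,7)@(5, 15): e=[6,9,19] → X
    (3,7)@(7, 15): e=[-10,19,25] → .
    (1,8)@(3, 17): e=[2,3,29] → X
    (2,8)@(5, 17): e=[-14,13,35] → .
    (1,9)@(3, 19): e=[-18,7,45] → .
  covered (4 px):
    . . . . . . . . . . . .
    . . . . . . . . . . . .
    . . . . . . . . . . . .
    . . . . . . . . . . . .
    . . . . . . . . . . . .
    . . . . . . . . . . . .
    . . X X . . . . . . . .
    . . X . . . . . . . . .
    . X . . . . . . . . . .
    . . . . . . . . . . . .
T1:
  2·area = 28  (B↔C swapped to make it positive)
  edge (0, 4)→(14, 14): d=(14,10) right/bottom  bias=-1
  edge (14, 14)→(0, 6): d=(-14,-8) top-left  bias=+0
  edge (0, 6)→(0, 4): d=(0,-2) top-left  bias=+0
    (0,2)@(1, 5): e=[4,22,2] → X
    (1,2)@(3, 5): e=[-16,38,6] → .
    (0,3)@(1, 7): e=[32,-6,2] → .
    (1,3)@(3, 7): e=[12,10,6] → X
    (2,3)@(5, 7): e=[-8,26,10] → .
    (1,4)@(3, 9): e=[40,-18,6] → .
    (3,4)@(7, 9): e=[0,14,14] → .  [on edge]
    (4,5)@(9, 11): e=[8,2,18] → X
    (5,5)@(11, 11): e=[-12,18,22] → .
    (4,6)@(9, 13): e=[36,-26,18] → .
    (10,9)@(21, 19): e=[0,-14,42] → .  [on edge]
  covered (3 px):
    . . . . . . . . . . . .
    . . . . . . . . . . . .
    X . . . . . . . . . . .
    . X . . . . . . . . . .
    . . . . . . . . . . . .
    . . . . X . . . . . . .
    . . . . . . . . . . . .
    . . . . . . . . . . . .
    . . . . . . . . . . . .
    . . . . . . . . . . . .

Z-buffer (winner per pixel, '.' = empty):
  . . . . . . . . . . . .
  . . . . . . . . . . . .
  1 . . . . . . . . . . .
  . 1 . . . . . . . . . .
  . . . . . . . . . . . .
  . . . . 1 . . . . . . .
  . . 0 0 . . . . . . . .
  . . 0 . . . . . . . . .
  . 0 . . . . . . . . . .
  . . . . . . . . . . . .

Answer: -1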